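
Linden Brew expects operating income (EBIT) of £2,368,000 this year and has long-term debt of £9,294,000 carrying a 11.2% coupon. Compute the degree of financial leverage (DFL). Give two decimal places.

1.78

Annual interest charges come to £1,040,928.00.
DFL = EBIT ÷ (EBIT − I) = £2,368,000 ÷ (£2,368,000 − £1,040,928.00) = £2,368,000 ÷ £1,327,072.00 = 1.7844.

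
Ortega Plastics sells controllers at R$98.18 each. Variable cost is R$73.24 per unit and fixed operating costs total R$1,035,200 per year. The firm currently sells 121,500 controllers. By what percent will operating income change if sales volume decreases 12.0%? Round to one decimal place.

-18.2%

Contribution at this volume is 121,500 × R$24.94 = R$3,030,210.00.
Operating income = contribution − fixed costs = R$3,030,210.00 − R$1,035,200 = R$1,995,010.00.
Degree of operating leverage = R$3,030,210.00 / R$1,995,010.00 = 1.5189.
Operating income changes by 1.5189 × -12.0% = -18.2%.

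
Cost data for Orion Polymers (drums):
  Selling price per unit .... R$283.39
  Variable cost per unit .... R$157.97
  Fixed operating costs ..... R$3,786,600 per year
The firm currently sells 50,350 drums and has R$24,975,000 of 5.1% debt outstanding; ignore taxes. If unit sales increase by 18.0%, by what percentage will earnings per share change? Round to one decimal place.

Total contribution margin = 50,350 × R$125.42 = R$6,314,897.00.
Subtracting fixed costs: EBIT = R$6,314,897.00 − R$3,786,600 = R$2,528,297.00.
Interest = R$1,273,725.00, so EBIT − I = R$1,254,572.00.
Degree of combined leverage = contribution ÷ (EBIT − I) = R$6,314,897.00 ÷ R$1,254,572.00 = 5.0335.
%ΔEPS = DCL × %ΔSales = 5.0335 × +18.0% = +90.6%.

+90.6%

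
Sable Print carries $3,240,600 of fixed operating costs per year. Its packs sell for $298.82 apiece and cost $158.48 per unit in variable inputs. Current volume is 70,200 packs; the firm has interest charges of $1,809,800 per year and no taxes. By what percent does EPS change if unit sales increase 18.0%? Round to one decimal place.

At 70,200 units, contribution = 70,200 × $140.34 = $9,851,868.00.
Operating income = contribution − fixed costs = $9,851,868.00 − $3,240,600 = $6,611,268.00.
After interest of $1,809,800.00, pre-tax earnings = $4,801,468.00.
Degree of combined leverage = contribution ÷ (EBIT − I) = $9,851,868.00 ÷ $4,801,468.00 = 2.0518.
EPS therefore changes by 2.0518 × (+18.0%) = +36.9%.

+36.9%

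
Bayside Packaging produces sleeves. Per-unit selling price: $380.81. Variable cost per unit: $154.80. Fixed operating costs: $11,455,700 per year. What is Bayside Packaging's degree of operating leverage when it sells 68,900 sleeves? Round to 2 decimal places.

Contribution at this volume is 68,900 × $226.01 = $15,572,089.00.
Subtracting fixed costs: EBIT = $15,572,089.00 − $11,455,700 = $4,116,389.00.
So DOL = total CM / EBIT = $15,572,089.00 / $4,116,389.00 = 3.7829.

3.78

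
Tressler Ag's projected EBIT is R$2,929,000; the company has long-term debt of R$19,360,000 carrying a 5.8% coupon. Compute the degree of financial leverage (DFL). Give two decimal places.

1.62

Annual interest charges come to R$1,122,880.00.
Degree of financial leverage = EBIT / (EBIT − interest) = R$2,929,000 / R$1,806,120.00 = 1.6217.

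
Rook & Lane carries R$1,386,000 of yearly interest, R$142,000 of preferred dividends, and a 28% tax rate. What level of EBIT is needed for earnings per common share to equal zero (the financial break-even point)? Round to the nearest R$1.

R$1,583,222

Grossing the preferred dividend up to pre-tax terms: R$142,000 / (1 − 0.28) = R$197,222.22.
EPS = 0 when EBIT covers interest plus the pre-tax preferred burden: R$1,386,000 + R$197,222.22 = R$1,583,222.22.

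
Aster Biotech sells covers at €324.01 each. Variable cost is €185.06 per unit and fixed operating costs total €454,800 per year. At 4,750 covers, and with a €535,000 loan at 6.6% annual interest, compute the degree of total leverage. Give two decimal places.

3.88

Total contribution margin = 4,750 × €138.95 = €660,012.50.
Subtracting fixed costs: EBIT = €660,012.50 − €454,800 = €205,212.50. Interest = €35,310.00.
DOL = €660,012.50 ÷ €205,212.50 = 3.2162; DFL = €205,212.50 ÷ €169,902.50 = 1.2078.
Combined leverage = 3.2162 × 1.2078 = 3.8845.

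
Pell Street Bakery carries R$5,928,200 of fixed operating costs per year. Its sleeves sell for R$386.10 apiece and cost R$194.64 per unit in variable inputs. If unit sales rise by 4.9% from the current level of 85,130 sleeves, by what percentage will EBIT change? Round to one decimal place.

+7.7%

At 85,130 units, contribution = 85,130 × R$191.46 = R$16,298,989.80.
Subtracting fixed costs: EBIT = R$16,298,989.80 − R$5,928,200 = R$10,370,789.80.
So DOL = total CM / EBIT = R$16,298,989.80 / R$10,370,789.80 = 1.5716.
Operating income changes by 1.5716 × +4.9% = +7.7%.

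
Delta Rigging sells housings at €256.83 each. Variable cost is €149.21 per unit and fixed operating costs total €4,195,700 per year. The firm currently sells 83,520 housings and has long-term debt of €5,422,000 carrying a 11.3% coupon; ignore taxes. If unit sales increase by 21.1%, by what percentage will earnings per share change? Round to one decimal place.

+45.4%

Total contribution margin = 83,520 × €107.62 = €8,988,422.40.
Subtracting fixed costs: EBIT = €8,988,422.40 − €4,195,700 = €4,792,722.40.
Interest = €612,686.00, so EBIT − I = €4,180,036.40.
DCL = total CM / (EBIT − I) = €8,988,422.40 / €4,180,036.40 = 2.1503.
%ΔEPS = DCL × %ΔSales = 2.1503 × +21.1% = +45.4%.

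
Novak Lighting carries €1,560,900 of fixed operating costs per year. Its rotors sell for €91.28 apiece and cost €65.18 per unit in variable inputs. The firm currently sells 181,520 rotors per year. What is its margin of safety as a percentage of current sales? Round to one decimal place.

67.1%

Contribution margin per unit = €91.28 − €65.18 = €26.10. Break-even units = €1,560,900 ÷ €26.10 = 59,804.60; break-even revenue = 59,804.60 × €91.28 = €5,458,963.68.
Actual sales revenue = 181,520 × €91.28 = €16,569,145.60.
Margin of safety = (€16,569,145.60 − €5,458,963.68) ÷ €16,569,145.60 = 67.1%.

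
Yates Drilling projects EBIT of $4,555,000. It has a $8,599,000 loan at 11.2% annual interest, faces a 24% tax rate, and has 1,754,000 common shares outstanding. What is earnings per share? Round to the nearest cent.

$1.56

Interest = $963,088.00, so EBT = $4,555,000 − $963,088.00 = $3,591,912.00.
After tax at 24%: net income = $3,591,912.00 × 0.76 = $2,729,853.12.
Per share: $2,729,853.12 / 1,754,000 shares = $1.56.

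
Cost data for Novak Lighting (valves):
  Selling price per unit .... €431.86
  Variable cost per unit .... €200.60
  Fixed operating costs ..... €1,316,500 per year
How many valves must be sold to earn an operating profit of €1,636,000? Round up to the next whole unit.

12,768 valves

Contribution margin per unit = €431.86 − €200.60 = €231.26.
Need Q such that Q × €231.26 − €1,316,500 = €1,636,000, i.e. Q = €2,952,500 / €231.26 = 12,767.02 → 12,768.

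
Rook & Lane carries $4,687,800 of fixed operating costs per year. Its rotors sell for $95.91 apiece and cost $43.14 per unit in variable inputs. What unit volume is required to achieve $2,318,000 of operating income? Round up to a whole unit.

132,762 rotors

Unit CM = price − variable cost = $95.91 − $43.14 = $52.77.
Units = (FC + target) / CM = ($4,687,800 + $2,318,000) / $52.77 = 132,761.04, so 132,762 rotors.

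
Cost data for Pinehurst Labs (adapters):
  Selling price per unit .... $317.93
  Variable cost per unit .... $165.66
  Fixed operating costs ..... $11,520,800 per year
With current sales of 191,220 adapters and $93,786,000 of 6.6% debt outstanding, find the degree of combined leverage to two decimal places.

At 191,220 units, contribution = 191,220 × $152.27 = $29,117,069.40.
Subtracting fixed costs: EBIT = $29,117,069.40 − $11,520,800 = $17,596,269.40. Interest = $6,189,876.00, so EBIT − I = $11,406,393.40.
DCL = contribution ÷ (EBIT − I) = $29,117,069.40 ÷ $11,406,393.40 = 2.5527.

2.55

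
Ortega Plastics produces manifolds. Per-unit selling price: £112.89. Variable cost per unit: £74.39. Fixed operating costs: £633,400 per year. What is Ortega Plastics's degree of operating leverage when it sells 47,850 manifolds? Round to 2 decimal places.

1.52

At 47,850 units, contribution = 47,850 × £38.50 = £1,842,225.00.
EBIT = £1,842,225.00 − £633,400 = £1,208,825.00.
So DOL = total CM / EBIT = £1,842,225.00 / £1,208,825.00 = 1.5240.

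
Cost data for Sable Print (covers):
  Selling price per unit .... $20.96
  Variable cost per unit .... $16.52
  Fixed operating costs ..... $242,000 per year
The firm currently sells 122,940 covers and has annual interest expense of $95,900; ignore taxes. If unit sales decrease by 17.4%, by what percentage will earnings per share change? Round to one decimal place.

Total contribution margin = 122,940 × $4.44 = $545,853.60.
Subtracting fixed costs: EBIT = $545,853.60 − $242,000 = $303,853.60.
Interest = $95,900.00, so EBIT − I = $207,953.60.
DCL = total CM / (EBIT − I) = $545,853.60 / $207,953.60 = 2.6249.
EPS therefore changes by 2.6249 × (-17.4%) = -45.7%.

-45.7%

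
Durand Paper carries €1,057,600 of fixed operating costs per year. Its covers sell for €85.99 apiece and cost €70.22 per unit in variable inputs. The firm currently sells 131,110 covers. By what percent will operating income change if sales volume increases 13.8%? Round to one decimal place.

+28.3%

At 131,110 units, contribution = 131,110 × €15.77 = €2,067,604.70.
Operating income = contribution − fixed costs = €2,067,604.70 − €1,057,600 = €1,010,004.70.
So DOL = total CM / EBIT = €2,067,604.70 / €1,010,004.70 = 2.0471.
Operating income changes by 2.0471 × +13.8% = +28.3%.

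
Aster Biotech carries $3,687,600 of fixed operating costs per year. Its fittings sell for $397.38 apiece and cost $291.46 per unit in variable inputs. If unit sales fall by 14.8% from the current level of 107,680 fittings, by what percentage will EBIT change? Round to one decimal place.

Total contribution margin = 107,680 × $105.92 = $11,405,465.60.
Subtracting fixed costs: EBIT = $11,405,465.60 − $3,687,600 = $7,717,865.60.
DOL = contribution ÷ EBIT = $11,405,465.60 ÷ $7,717,865.60 = 1.4778.
Operating income changes by 1.4778 × -14.8% = -21.9%.

-21.9%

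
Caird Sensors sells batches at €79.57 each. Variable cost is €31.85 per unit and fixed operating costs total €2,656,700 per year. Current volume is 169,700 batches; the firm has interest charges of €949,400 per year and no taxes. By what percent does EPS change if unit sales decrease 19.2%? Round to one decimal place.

Contribution at this volume is 169,700 × €47.72 = €8,098,084.00.
Subtracting fixed costs: EBIT = €8,098,084.00 − €2,656,700 = €5,441,384.00.
After interest of €949,400.00, pre-tax earnings = €4,491,984.00.
Degree of combined leverage = contribution ÷ (EBIT − I) = €8,098,084.00 ÷ €4,491,984.00 = 1.8028.
EPS therefore changes by 1.8028 × (-19.2%) = -34.6%.

-34.6%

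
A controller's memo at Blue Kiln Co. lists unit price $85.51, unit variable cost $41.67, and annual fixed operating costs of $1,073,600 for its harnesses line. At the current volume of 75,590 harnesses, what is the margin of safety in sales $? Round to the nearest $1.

Contribution margin per unit = $85.51 − $41.67 = $43.84. Break-even units = $1,073,600 ÷ $43.84 = 24,489.05; break-even revenue = 24,489.05 × $85.51 = $2,094,058.76.
Actual sales revenue = 75,590 × $85.51 = $6,463,700.90.
Margin of safety = $6,463,700.90 − $2,094,058.76 = $4,369,642.

$4,369,642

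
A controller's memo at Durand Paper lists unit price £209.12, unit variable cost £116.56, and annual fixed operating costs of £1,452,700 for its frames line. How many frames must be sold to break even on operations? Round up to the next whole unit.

Contribution margin per unit = £209.12 − £116.56 = £92.56.
Break-even volume = fixed costs ÷ CM per unit = £1,452,700 ÷ £92.56 = 15,694.68, so 15,695 frames.

15,695 frames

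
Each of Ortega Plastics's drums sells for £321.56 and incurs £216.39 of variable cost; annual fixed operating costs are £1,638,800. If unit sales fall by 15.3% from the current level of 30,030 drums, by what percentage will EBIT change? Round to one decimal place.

Total contribution margin = 30,030 × £105.17 = £3,158,255.10.
EBIT = £3,158,255.10 − £1,638,800 = £1,519,455.10.
So DOL = total CM / EBIT = £3,158,255.10 / £1,519,455.10 = 2.0785.
%ΔEBIT = DOL × %ΔSales = 2.0785 × -15.3% = -31.8%.

-31.8%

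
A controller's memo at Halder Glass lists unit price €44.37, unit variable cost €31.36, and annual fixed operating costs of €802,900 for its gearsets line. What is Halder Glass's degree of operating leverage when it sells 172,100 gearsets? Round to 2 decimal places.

1.56

At 172,100 units, contribution = 172,100 × €13.01 = €2,239,021.00.
Operating income = contribution − fixed costs = €2,239,021.00 − €802,900 = €1,436,121.00.
Degree of operating leverage = €2,239,021.00 / €1,436,121.00 = 1.5591.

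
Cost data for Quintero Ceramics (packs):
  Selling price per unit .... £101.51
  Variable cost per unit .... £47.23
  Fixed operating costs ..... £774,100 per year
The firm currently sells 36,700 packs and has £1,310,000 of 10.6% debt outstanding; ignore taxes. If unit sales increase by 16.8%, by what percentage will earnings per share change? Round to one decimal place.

Contribution at this volume is 36,700 × £54.28 = £1,992,076.00.
Operating income = contribution − fixed costs = £1,992,076.00 − £774,100 = £1,217,976.00.
Interest = £138,860.00, so EBIT − I = £1,079,116.00.
Degree of combined leverage = contribution ÷ (EBIT − I) = £1,992,076.00 ÷ £1,079,116.00 = 1.8460.
%ΔEPS = DCL × %ΔSales = 1.8460 × +16.8% = +31.0%.

+31.0%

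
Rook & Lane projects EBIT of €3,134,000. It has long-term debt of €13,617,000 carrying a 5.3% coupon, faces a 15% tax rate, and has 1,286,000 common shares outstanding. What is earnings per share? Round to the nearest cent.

€1.59

Pre-tax income = €3,134,000 − €721,701.00 = €2,412,299.00.
After tax at 15%: net income = €2,412,299.00 × 0.85 = €2,050,454.15.
EPS = €2,050,454.15 ÷ 1,286,000 = €1.59.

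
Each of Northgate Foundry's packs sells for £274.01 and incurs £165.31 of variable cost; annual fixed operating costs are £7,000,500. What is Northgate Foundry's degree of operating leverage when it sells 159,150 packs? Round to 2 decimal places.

At 159,150 units, contribution = 159,150 × £108.70 = £17,299,605.00.
Operating income = contribution − fixed costs = £17,299,605.00 − £7,000,500 = £10,299,105.00.
DOL = contribution ÷ EBIT = £17,299,605.00 ÷ £10,299,105.00 = 1.6797.

1.68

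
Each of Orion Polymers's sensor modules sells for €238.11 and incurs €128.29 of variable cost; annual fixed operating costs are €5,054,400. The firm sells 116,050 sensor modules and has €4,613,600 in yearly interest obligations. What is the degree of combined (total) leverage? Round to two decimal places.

At 116,050 units, contribution = 116,050 × €109.82 = €12,744,611.00.
Operating income = contribution − fixed costs = €12,744,611.00 − €5,054,400 = €7,690,211.00. Interest = €4,613,600.00.
DOL = €12,744,611.00 ÷ €7,690,211.00 = 1.6573; DFL = €7,690,211.00 ÷ €3,076,611.00 = 2.4996.
Combined leverage = 1.6573 × 2.4996 = 4.1426.

4.14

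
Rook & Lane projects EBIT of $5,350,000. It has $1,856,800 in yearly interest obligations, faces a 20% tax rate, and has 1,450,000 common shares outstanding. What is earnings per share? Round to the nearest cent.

Interest = $1,856,800.00, so EBT = $5,350,000 − $1,856,800.00 = $3,493,200.00.
Net income = $3,493,200.00 × (1 − 0.20) = $2,794,560.00.
EPS = $2,794,560.00 ÷ 1,450,000 = $1.93.

$1.93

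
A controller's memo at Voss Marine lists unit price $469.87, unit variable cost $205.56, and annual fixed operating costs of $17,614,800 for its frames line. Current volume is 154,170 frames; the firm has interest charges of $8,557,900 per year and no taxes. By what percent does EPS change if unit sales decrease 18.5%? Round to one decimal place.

At 154,170 units, contribution = 154,170 × $264.31 = $40,748,672.70.
EBIT = $40,748,672.70 − $17,614,800 = $23,133,872.70.
Interest = $8,557,900.00, so EBIT − I = $14,575,972.70.
DCL = total CM / (EBIT − I) = $40,748,672.70 / $14,575,972.70 = 2.7956.
EPS therefore changes by 2.7956 × (-18.5%) = -51.7%.

-51.7%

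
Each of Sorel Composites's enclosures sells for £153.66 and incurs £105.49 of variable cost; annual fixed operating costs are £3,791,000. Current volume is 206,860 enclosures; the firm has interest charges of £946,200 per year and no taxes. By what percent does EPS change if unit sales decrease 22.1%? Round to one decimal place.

Total contribution margin = 206,860 × £48.17 = £9,964,446.20.
Subtracting fixed costs: EBIT = £9,964,446.20 − £3,791,000 = £6,173,446.20.
After interest of £946,200.00, pre-tax earnings = £5,227,246.20.
Degree of combined leverage = contribution ÷ (EBIT − I) = £9,964,446.20 ÷ £5,227,246.20 = 1.9063.
EPS therefore changes by 1.9063 × (-22.1%) = -42.1%.

-42.1%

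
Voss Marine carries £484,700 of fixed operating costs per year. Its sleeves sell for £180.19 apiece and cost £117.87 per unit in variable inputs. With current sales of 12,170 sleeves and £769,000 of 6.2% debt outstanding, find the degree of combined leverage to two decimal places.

Total contribution margin = 12,170 × £62.32 = £758,434.40.
EBIT = £758,434.40 − £484,700 = £273,734.40. Interest = £47,678.00, so EBIT − I = £226,056.40.
DCL = contribution ÷ (EBIT − I) = £758,434.40 ÷ £226,056.40 = 3.3551.

3.36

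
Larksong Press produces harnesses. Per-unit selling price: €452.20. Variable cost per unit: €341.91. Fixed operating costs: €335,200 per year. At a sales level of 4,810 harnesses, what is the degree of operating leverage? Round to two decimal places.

Contribution at this volume is 4,810 × €110.29 = €530,494.90.
Subtracting fixed costs: EBIT = €530,494.90 − €335,200 = €195,294.90.
DOL = contribution ÷ EBIT = €530,494.90 ÷ €195,294.90 = 2.7164.

2.72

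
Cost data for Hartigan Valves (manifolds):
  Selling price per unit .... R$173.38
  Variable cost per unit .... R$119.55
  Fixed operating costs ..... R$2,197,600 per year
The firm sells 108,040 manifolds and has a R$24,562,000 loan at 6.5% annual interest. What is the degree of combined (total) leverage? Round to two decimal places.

2.88

At 108,040 units, contribution = 108,040 × R$53.83 = R$5,815,793.20.
Operating income = contribution − fixed costs = R$5,815,793.20 − R$2,197,600 = R$3,618,193.20. Interest = R$1,596,530.00, so EBIT − I = R$2,021,663.20.
Degree of total leverage = total CM / (EBIT − interest) = R$5,815,793.20 / R$2,021,663.20 = 2.8767.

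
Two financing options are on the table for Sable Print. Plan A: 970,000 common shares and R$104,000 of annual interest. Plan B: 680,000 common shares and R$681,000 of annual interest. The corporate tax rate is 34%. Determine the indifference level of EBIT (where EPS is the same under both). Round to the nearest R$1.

R$2,033,966

Set EPS_A = EPS_B: (EBIT − R$104,000)(1 − 0.34) ÷ 970,000 = (EBIT − R$681,000)(1 − 0.34) ÷ 680,000.
The (1 − t) factor cancels: (EBIT − 104,000) × 680,000 = (EBIT − 681,000) × 970,000.
EBIT × (970,000 − 680,000) = 681,000 × 970,000 − 104,000 × 680,000 = 589,850,000,000, so EBIT = 589,850,000,000 ÷ 290,000 = 2,033,965.52.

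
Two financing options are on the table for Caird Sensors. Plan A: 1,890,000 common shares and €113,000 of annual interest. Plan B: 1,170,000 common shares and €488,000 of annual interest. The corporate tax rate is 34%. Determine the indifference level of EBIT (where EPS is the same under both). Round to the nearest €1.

Set EPS_A = EPS_B: (EBIT − €113,000)(1 − 0.34) ÷ 1,890,000 = (EBIT − €488,000)(1 − 0.34) ÷ 1,170,000.
The (1 − t) factor cancels: (EBIT − 113,000) × 1,170,000 = (EBIT − 488,000) × 1,890,000.
Solving, EBIT = (488,000·1,890,000 − 113,000·1,170,000) / (1,890,000 − 1,170,000) = 790,110,000,000 / 720,000 = 1,097,375.00.

€1,097,375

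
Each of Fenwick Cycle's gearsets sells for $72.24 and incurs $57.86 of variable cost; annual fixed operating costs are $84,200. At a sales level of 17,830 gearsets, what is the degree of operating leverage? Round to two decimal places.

Contribution at this volume is 17,830 × $14.38 = $256,395.40.
Operating income = contribution − fixed costs = $256,395.40 − $84,200 = $172,195.40.
So DOL = total CM / EBIT = $256,395.40 / $172,195.40 = 1.4890.

1.49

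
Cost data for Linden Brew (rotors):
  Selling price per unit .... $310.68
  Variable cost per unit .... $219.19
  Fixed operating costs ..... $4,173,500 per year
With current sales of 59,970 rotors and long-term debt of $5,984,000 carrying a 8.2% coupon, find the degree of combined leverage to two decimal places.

6.67

Total contribution margin = 59,970 × $91.49 = $5,486,655.30.
Subtracting fixed costs: EBIT = $5,486,655.30 − $4,173,500 = $1,313,155.30. Interest = $490,688.00.
DOL = $5,486,655.30 ÷ $1,313,155.30 = 4.1782; DFL = $1,313,155.30 ÷ $822,467.30 = 1.5966.
DCL = DOL × DFL = 4.1782 × 1.5966 = 6.6709.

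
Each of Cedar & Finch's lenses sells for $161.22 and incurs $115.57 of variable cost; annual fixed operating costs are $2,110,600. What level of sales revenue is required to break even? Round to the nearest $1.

Contribution margin per unit = $161.22 − $115.57 = $45.65, a CM ratio of $45.65 ÷ $161.22 = 0.2832.
Break-even revenue = fixed costs × price ÷ CM = $2,110,600 × $161.22 ÷ $45.65 = $7,453,909.

$7,453,909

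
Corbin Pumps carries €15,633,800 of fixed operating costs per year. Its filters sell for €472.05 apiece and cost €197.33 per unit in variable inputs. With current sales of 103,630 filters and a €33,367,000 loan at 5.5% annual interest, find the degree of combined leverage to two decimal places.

Total contribution margin = 103,630 × €274.72 = €28,469,233.60.
Subtracting fixed costs: EBIT = €28,469,233.60 − €15,633,800 = €12,835,433.60. Interest = €1,835,185.00.
DOL = €28,469,233.60 ÷ €12,835,433.60 = 2.2180; DFL = €12,835,433.60 ÷ €11,000,248.60 = 1.1668.
Combined leverage = 2.2180 × 1.1668 = 2.5880.

2.59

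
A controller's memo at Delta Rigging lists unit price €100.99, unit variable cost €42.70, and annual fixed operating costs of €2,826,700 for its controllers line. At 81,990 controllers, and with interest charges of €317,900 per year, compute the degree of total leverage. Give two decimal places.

At 81,990 units, contribution = 81,990 × €58.29 = €4,779,197.10.
Operating income = contribution − fixed costs = €4,779,197.10 − €2,826,700 = €1,952,497.10. Interest = €317,900.00, so EBIT − I = €1,634,597.10.
DCL = contribution ÷ (EBIT − I) = €4,779,197.10 ÷ €1,634,597.10 = 2.9238.

2.92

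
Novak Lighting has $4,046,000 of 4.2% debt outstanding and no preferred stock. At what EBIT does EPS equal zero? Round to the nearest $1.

$169,932

Annual interest = 4.2% × $4,046,000 = $169,932.00.
Without preferred stock the financial break-even is simply EBIT = interest = $169,932.00.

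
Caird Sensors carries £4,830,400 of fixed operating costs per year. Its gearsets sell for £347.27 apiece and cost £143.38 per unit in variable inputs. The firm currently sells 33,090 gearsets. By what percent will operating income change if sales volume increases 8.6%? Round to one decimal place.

Total contribution margin = 33,090 × £203.89 = £6,746,720.10.
Operating income = contribution − fixed costs = £6,746,720.10 − £4,830,400 = £1,916,320.10.
So DOL = total CM / EBIT = £6,746,720.10 / £1,916,320.10 = 3.5207.
%ΔEBIT = DOL × %ΔSales = 3.5207 × +8.6% = +30.3%.

+30.3%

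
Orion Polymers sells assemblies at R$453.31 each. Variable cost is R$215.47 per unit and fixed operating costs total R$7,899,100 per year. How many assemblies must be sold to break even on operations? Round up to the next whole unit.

Unit CM = price − variable cost = R$453.31 − R$215.47 = R$237.84.
Break-even Q = R$7,899,100 / R$237.84 = 33,211.82 → 33,212 assemblies.

33,212 assemblies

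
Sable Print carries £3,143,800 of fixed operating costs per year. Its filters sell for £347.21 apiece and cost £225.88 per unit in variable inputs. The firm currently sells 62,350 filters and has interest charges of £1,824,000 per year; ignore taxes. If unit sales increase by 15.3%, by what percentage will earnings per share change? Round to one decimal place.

+44.6%

At 62,350 units, contribution = 62,350 × £121.33 = £7,564,925.50.
Subtracting fixed costs: EBIT = £7,564,925.50 − £3,143,800 = £4,421,125.50.
After interest of £1,824,000.00, pre-tax earnings = £2,597,125.50.
Degree of combined leverage = contribution ÷ (EBIT − I) = £7,564,925.50 ÷ £2,597,125.50 = 2.9128.
EPS therefore changes by 2.9128 × (+15.3%) = +44.6%.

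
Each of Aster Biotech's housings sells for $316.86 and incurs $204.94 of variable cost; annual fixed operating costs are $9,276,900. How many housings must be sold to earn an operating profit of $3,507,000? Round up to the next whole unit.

114,224 housings

Each unit contributes $316.86 − $204.94 = $111.92.
Need Q such that Q × $111.92 − $9,276,900 = $3,507,000, i.e. Q = $12,783,900 / $111.92 = 114,223.55 → 114,224.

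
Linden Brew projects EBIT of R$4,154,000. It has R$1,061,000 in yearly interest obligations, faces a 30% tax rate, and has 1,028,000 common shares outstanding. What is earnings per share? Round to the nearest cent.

R$2.11

Interest = R$1,061,000.00, so EBT = R$4,154,000 − R$1,061,000.00 = R$3,093,000.00.
After tax at 30%: net income = R$3,093,000.00 × 0.70 = R$2,165,100.00.
EPS = R$2,165,100.00 ÷ 1,028,000 = R$2.11.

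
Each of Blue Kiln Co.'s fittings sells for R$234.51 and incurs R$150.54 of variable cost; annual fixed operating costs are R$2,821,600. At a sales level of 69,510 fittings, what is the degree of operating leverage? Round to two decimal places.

At 69,510 units, contribution = 69,510 × R$83.97 = R$5,836,754.70.
Operating income = contribution − fixed costs = R$5,836,754.70 − R$2,821,600 = R$3,015,154.70.
So DOL = total CM / EBIT = R$5,836,754.70 / R$3,015,154.70 = 1.9358.

1.94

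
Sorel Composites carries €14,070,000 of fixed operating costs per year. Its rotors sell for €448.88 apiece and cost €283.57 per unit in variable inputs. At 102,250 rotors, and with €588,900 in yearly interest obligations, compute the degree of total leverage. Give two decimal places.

Total contribution margin = 102,250 × €165.31 = €16,902,947.50.
EBIT = €16,902,947.50 − €14,070,000 = €2,832,947.50. Interest = €588,900.00.
DOL = €16,902,947.50 ÷ €2,832,947.50 = 5.9666; DFL = €2,832,947.50 ÷ €2,244,047.50 = 1.2624.
Combined leverage = 5.9666 × 1.2624 = 7.5322.

7.53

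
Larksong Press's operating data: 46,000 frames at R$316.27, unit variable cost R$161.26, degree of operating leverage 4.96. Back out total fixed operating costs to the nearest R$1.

R$5,692,867

At 46,000 units, contribution = 46,000 × R$155.01 = R$7,130,460.00.
DOL = contribution / EBIT, so EBIT = R$7,130,460.00 / 4.96 = R$1,437,592.74.
Fixed costs = CM − EBIT = R$7,130,460.00 − R$1,437,592.74 = R$5,692,867.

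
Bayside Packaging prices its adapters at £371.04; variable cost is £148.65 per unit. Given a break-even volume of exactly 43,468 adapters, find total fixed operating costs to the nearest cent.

Contribution margin per unit = £371.04 − £148.65 = £222.39.
Fixed costs = break-even units × CM = 43,468 × £222.39 = £9,666,848.52.

£9,666,848.52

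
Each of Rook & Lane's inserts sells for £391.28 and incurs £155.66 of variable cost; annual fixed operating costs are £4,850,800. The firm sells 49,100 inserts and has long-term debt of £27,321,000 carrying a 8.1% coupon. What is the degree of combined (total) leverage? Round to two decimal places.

2.57

Total contribution margin = 49,100 × £235.62 = £11,568,942.00.
EBIT = £11,568,942.00 − £4,850,800 = £6,718,142.00. Interest = £2,213,001.00, so EBIT − I = £4,505,141.00.
DCL = contribution ÷ (EBIT − I) = £11,568,942.00 ÷ £4,505,141.00 = 2.5679.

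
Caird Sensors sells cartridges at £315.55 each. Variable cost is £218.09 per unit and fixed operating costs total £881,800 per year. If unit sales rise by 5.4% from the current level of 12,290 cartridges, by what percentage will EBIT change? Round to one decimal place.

Contribution at this volume is 12,290 × £97.46 = £1,197,783.40.
EBIT = £1,197,783.40 − £881,800 = £315,983.40.
Degree of operating leverage = £1,197,783.40 / £315,983.40 = 3.7907.
%ΔEBIT = DOL × %ΔSales = 3.7907 × +5.4% = +20.5%.

+20.5%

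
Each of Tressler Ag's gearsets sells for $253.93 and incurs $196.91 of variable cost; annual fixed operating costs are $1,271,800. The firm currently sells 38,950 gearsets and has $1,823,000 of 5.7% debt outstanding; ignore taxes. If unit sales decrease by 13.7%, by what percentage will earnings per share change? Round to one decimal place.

-36.0%

Total contribution margin = 38,950 × $57.02 = $2,220,929.00.
Subtracting fixed costs: EBIT = $2,220,929.00 − $1,271,800 = $949,129.00.
After interest of $103,911.00, pre-tax earnings = $845,218.00.
DCL = total CM / (EBIT − I) = $2,220,929.00 / $845,218.00 = 2.6276.
%ΔEPS = DCL × %ΔSales = 2.6276 × -13.7% = -36.0%.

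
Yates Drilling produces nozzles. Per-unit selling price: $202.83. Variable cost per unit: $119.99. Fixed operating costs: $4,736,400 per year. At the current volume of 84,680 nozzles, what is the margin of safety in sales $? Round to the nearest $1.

Contribution margin per unit = $202.83 − $119.99 = $82.84. Break-even units = $4,736,400 ÷ $82.84 = 57,175.28; break-even revenue = 57,175.28 × $202.83 = $11,596,861.56.
Current sales = 84,680 × $202.83 = $17,175,644.40.
Margin of safety = $17,175,644.40 − $11,596,861.56 = $5,578,783.

$5,578,783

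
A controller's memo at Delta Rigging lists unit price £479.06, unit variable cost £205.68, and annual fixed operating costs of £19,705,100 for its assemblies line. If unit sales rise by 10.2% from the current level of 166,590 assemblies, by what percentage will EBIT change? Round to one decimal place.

+18.0%

Contribution at this volume is 166,590 × £273.38 = £45,542,374.20.
Operating income = contribution − fixed costs = £45,542,374.20 − £19,705,100 = £25,837,274.20.
Degree of operating leverage = £45,542,374.20 / £25,837,274.20 = 1.7627.
%ΔEBIT = DOL × %ΔSales = 1.7627 × +10.2% = +18.0%.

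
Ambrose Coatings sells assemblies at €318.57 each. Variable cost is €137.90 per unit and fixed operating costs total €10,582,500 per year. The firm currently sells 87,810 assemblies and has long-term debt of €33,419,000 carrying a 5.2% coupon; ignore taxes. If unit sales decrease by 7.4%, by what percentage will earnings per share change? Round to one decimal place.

At 87,810 units, contribution = 87,810 × €180.67 = €15,864,632.70.
Subtracting fixed costs: EBIT = €15,864,632.70 − €10,582,500 = €5,282,132.70.
Interest = €1,737,788.00, so EBIT − I = €3,544,344.70.
Degree of combined leverage = contribution ÷ (EBIT − I) = €15,864,632.70 ÷ €3,544,344.70 = 4.4760.
%ΔEPS = DCL × %ΔSales = 4.4760 × -7.4% = -33.1%.

-33.1%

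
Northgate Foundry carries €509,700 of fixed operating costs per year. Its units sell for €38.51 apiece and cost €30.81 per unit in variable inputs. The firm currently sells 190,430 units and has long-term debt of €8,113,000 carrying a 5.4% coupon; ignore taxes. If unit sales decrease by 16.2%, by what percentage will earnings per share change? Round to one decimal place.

At 190,430 units, contribution = 190,430 × €7.70 = €1,466,311.00.
Subtracting fixed costs: EBIT = €1,466,311.00 − €509,700 = €956,611.00.
After interest of €438,102.00, pre-tax earnings = €518,509.00.
DCL = total CM / (EBIT − I) = €1,466,311.00 / €518,509.00 = 2.8279.
EPS therefore changes by 2.8279 × (-16.2%) = -45.8%.

-45.8%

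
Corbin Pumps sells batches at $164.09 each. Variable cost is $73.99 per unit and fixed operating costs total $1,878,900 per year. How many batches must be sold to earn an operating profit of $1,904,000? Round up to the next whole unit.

41,986 batches

Contribution margin per unit = $164.09 − $73.99 = $90.10.
Required volume = (fixed costs + target profit) ÷ CM = ($1,878,900 + $1,904,000) ÷ $90.10 = 41,985.57, so 41,986 batches.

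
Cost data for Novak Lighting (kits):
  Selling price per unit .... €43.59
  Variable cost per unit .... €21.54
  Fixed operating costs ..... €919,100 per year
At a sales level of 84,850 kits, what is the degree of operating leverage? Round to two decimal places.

1.97

At 84,850 units, contribution = 84,850 × €22.05 = €1,870,942.50.
Subtracting fixed costs: EBIT = €1,870,942.50 − €919,100 = €951,842.50.
Degree of operating leverage = €1,870,942.50 / €951,842.50 = 1.9656.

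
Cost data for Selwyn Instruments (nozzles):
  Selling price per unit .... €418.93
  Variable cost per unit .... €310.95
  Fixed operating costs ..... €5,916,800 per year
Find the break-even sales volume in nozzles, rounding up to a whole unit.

Each unit contributes €418.93 − €310.95 = €107.98.
Break-even volume = fixed costs ÷ CM per unit = €5,916,800 ÷ €107.98 = 54,795.33, so 54,796 nozzles.

54,796 nozzles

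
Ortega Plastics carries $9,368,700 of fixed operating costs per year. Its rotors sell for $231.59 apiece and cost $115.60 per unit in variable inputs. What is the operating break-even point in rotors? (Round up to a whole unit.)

80,772 rotors

Unit CM = price − variable cost = $231.59 − $115.60 = $115.99.
Break-even volume = fixed costs ÷ CM per unit = $9,368,700 ÷ $115.99 = 80,771.62, so 80,772 rotors.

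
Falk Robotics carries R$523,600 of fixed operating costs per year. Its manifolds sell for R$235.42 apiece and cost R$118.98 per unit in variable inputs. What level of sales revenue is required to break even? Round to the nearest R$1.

R$1,058,622

CM per unit = R$235.42 − R$118.98 = R$116.44; CM ratio = R$116.44 / R$235.42 = 0.4946.
Break-even revenue = fixed costs × price ÷ CM = R$523,600 × R$235.42 ÷ R$116.44 = R$1,058,622.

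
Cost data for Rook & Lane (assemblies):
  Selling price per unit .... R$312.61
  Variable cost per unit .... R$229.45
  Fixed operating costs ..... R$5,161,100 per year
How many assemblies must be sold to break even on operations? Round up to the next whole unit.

62,063 assemblies

Each unit contributes R$312.61 − R$229.45 = R$83.16.
Break-even Q = R$5,161,100 / R$83.16 = 62,062.29 → 62,063 assemblies.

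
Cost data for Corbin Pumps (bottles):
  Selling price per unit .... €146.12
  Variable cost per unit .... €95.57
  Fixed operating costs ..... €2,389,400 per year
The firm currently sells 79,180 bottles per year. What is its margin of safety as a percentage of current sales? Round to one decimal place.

Unit CM = price − variable cost = €146.12 − €95.57 = €50.55. Break-even units = €2,389,400 ÷ €50.55 = 47,268.05; break-even revenue = 47,268.05 × €146.12 = €6,906,807.68.
Actual sales revenue = 79,180 × €146.12 = €11,569,781.60.
Margin of safety = (€11,569,781.60 − €6,906,807.68) ÷ €11,569,781.60 = 40.3%.

40.3%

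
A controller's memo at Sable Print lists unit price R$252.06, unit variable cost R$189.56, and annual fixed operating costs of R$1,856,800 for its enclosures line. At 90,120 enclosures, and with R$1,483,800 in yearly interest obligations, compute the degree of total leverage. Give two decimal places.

2.46

Contribution at this volume is 90,120 × R$62.50 = R$5,632,500.00.
Subtracting fixed costs: EBIT = R$5,632,500.00 − R$1,856,800 = R$3,775,700.00. Interest = R$1,483,800.00.
DOL = R$5,632,500.00 ÷ R$3,775,700.00 = 1.4918; DFL = R$3,775,700.00 ÷ R$2,291,900.00 = 1.6474.
DCL = DOL × DFL = 1.4918 × 1.6474 = 2.4576.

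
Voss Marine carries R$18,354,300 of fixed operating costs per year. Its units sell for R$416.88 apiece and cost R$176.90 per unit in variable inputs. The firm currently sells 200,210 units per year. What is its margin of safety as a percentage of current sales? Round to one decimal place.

61.8%

Each unit contributes R$416.88 − R$176.90 = R$239.98. Break-even units = R$18,354,300 ÷ R$239.98 = 76,482.62; break-even revenue = 76,482.62 × R$416.88 = R$31,884,076.11.
Current sales = 200,210 × R$416.88 = R$83,463,544.80.
Margin of safety = (R$83,463,544.80 − R$31,884,076.11) ÷ R$83,463,544.80 = 61.8%.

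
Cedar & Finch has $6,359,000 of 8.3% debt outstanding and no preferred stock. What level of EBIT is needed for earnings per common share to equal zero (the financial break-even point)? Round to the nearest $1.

$527,797

Annual interest = 8.3% × $6,359,000 = $527,797.00.
Without preferred stock the financial break-even is simply EBIT = interest = $527,797.00.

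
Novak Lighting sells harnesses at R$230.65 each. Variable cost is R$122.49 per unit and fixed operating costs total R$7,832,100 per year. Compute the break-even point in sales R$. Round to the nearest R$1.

Contribution margin per unit = R$230.65 − R$122.49 = R$108.16, a CM ratio of R$108.16 ÷ R$230.65 = 0.4689.
Break-even sales = FC ÷ CM ratio = R$7,832,100 × R$230.65 / R$108.16 = R$16,701,866.

R$16,701,866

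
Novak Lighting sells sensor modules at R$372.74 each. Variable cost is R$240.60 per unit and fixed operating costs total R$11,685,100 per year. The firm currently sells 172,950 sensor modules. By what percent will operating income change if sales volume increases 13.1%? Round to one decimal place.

+26.8%

At 172,950 units, contribution = 172,950 × R$132.14 = R$22,853,613.00.
Operating income = contribution − fixed costs = R$22,853,613.00 − R$11,685,100 = R$11,168,513.00.
DOL = contribution ÷ EBIT = R$22,853,613.00 ÷ R$11,168,513.00 = 2.0463.
Operating income changes by 2.0463 × +13.1% = +26.8%.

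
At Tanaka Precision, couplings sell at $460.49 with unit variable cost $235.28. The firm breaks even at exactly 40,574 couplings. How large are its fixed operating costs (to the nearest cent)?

$9,137,670.54

Each unit contributes $460.49 − $235.28 = $225.21.
Since BE = FC / CM, FC = 40,574 × $225.21 = $9,137,670.54.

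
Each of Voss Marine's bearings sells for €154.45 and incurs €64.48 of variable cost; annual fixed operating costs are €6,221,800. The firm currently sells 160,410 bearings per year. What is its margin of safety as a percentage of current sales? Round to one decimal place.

Each unit contributes €154.45 − €64.48 = €89.97. Break-even units = €6,221,800 ÷ €89.97 = 69,154.16; break-even revenue = 69,154.16 × €154.45 = €10,680,860.40.
Actual sales revenue = 160,410 × €154.45 = €24,775,324.50.
Margin of safety = (€24,775,324.50 − €10,680,860.40) ÷ €24,775,324.50 = 56.9%.

56.9%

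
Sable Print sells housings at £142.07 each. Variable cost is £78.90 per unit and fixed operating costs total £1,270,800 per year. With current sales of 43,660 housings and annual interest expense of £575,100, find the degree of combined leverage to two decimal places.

3.02

Total contribution margin = 43,660 × £63.17 = £2,758,002.20.
Subtracting fixed costs: EBIT = £2,758,002.20 − £1,270,800 = £1,487,202.20. Interest = £575,100.00.
DOL = £2,758,002.20 ÷ £1,487,202.20 = 1.8545; DFL = £1,487,202.20 ÷ £912,102.20 = 1.6305.
Combined leverage = 1.8545 × 1.6305 = 3.0238.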